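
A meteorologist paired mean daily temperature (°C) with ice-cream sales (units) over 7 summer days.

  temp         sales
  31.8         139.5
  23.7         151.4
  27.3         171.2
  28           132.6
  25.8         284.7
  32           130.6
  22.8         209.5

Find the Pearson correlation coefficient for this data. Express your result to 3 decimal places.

n = 7, Σx = 191.4, Σy = 1219.5, Σx² = 5311.7, Σy² = 231275.11, Σxy = 32711.9
nΣxy − ΣxΣy = 228983.3 − 233412.3 = -4429
nΣx² − (Σx)² = 37181.9 − 36633.96 = 547.94; nΣy² − (Σy)² = 1618925.77 − 1487180.25 = 131745.52
r = -4429 / √(547.94 × 131745.52) = -4429 / 8496.3898 ≈ -0.521

-0.521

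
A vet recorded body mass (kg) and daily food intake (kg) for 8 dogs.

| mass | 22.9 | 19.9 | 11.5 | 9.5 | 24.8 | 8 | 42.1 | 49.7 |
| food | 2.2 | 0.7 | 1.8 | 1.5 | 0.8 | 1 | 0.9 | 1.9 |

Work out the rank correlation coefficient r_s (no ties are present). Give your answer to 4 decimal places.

0.0714

Rank mass: 5, 4, 3, 2, 6, 1, 7, 8
Rank food: 8, 1, 6, 5, 2, 4, 3, 7
d = rank(mass) − rank(food): -3, 3, -3, -3, 4, -3, 4, 1; Σd² = 78
ρ = 1 − 6Σd² / [n(n²−1)] = 1 − 6×78 / (8×63) = 1 − 468/504 ≈ 0.0714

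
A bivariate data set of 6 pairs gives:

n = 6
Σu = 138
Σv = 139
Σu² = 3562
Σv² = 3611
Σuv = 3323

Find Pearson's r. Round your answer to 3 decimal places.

0.324

r = (nΣuv − ΣuΣv) / √[(nΣu² − (Σu)²)(nΣv² − (Σv)²)]
Numerator: 6×3323 − 138×139 = 756
Denominator: √[(21372 − 19044)(21666 − 19321)] = √[2328 × 2345] = 2336.4845
r = 756 / 2336.4845 ≈ 0.324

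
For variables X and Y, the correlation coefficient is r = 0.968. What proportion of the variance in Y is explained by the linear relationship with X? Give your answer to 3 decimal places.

r² = (0.968)² = 0.937

0.937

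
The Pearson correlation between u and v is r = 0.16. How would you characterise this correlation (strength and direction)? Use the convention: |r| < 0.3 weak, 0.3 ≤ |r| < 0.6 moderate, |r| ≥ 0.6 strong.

weak positive

r = 0.16 > 0 so the relationship is positive.
|r| = 0.16, which falls in the weak range.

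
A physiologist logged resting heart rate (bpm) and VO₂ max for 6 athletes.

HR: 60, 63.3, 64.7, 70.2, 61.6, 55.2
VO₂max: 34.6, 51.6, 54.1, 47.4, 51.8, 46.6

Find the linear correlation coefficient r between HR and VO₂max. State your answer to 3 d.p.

n = 6, Σx = 375, Σy = 286.1, Σx² = 23562.62, Σy² = 13888.09, Σxy = 17933.23
nΣxy − ΣxΣy = 107599.38 − 107287.5 = 311.88
nΣx² − (Σx)² = 141375.72 − 140625 = 750.72; nΣy² − (Σy)² = 83328.54 − 81853.21 = 1475.33
r = 311.88 / √(750.72 × 1475.33) = 311.88 / 1052.4066 ≈ 0.296

0.296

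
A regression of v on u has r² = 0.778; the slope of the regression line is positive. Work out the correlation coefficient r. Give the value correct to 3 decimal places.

|r| = √0.778 = 0.882
The association is positive, so r = 0.882.

0.882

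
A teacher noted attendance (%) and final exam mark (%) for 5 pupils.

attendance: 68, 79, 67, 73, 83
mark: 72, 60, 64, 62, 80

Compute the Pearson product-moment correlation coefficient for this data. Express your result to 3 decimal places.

0.339

n = 5, Σx = 370, Σy = 338, Σx² = 27572, Σy² = 23124, Σxy = 25090
nΣxy − ΣxΣy = 125450 − 125060 = 390
nΣx² − (Σx)² = 137860 − 136900 = 960; nΣy² − (Σy)² = 115620 − 114244 = 1376
r = 390 / √(960 × 1376) = 390 / 1149.3302 ≈ 0.339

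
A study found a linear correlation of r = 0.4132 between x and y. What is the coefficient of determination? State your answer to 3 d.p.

0.171

r² = (0.4132)² = 0.171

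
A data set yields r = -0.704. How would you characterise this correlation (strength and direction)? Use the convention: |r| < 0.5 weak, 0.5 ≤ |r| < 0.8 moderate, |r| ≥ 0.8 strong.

r = -0.704 < 0 so the relationship is negative.
|r| = 0.704, which falls in the moderate range.

moderate negative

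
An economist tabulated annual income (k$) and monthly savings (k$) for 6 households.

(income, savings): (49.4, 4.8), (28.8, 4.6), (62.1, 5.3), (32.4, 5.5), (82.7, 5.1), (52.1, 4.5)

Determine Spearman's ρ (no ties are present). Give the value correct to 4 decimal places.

Rank income: 3, 1, 5, 2, 6, 4
Rank savings: 3, 2, 5, 6, 4, 1
d = rank(income) − rank(savings): 0, -1, 0, -4, 2, 3; Σd² = 30
ρ = 1 − 6Σd² / [n(n²−1)] = 1 − 6×30 / (6×35) = 1 − 180/210 ≈ 0.1429

0.1429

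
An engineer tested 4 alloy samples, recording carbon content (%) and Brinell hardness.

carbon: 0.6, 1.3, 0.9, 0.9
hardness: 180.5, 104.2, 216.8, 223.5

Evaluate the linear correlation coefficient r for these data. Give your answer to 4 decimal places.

-0.6487

n = 4, Σx = 3.7, Σy = 725, Σx² = 3.67, Σy² = 140392.38, Σxy = 640.03
nΣxy − ΣxΣy = 2560.12 − 2682.5 = -122.38
nΣx² − (Σx)² = 14.68 − 13.69 = 0.99; nΣy² − (Σy)² = 561569.52 − 525625 = 35944.52
r = -122.38 / √(0.99 × 35944.52) = -122.38 / 188.6401 ≈ -0.6487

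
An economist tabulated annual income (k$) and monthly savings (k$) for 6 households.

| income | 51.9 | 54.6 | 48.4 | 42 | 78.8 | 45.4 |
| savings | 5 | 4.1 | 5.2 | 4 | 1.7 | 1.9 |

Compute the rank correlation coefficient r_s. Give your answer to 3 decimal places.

-0.143

Rank income: 4, 5, 3, 1, 6, 2
Rank savings: 5, 4, 6, 3, 1, 2
d = rank(income) − rank(savings): -1, 1, -3, -2, 5, 0; Σd² = 40
ρ = 1 − 6Σd² / [n(n²−1)] = 1 − 6×40 / (6×35) = 1 − 240/210 ≈ -0.143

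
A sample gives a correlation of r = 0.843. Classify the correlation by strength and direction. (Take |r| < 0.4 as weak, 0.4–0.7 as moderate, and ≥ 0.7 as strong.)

strong positive

r = 0.843 > 0 so the relationship is positive.
|r| = 0.843, which falls in the strong range.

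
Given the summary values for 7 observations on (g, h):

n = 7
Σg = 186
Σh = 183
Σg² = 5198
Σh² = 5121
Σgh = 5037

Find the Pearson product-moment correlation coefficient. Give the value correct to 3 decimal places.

0.594

r = (nΣgh − ΣgΣh) / √[(nΣg² − (Σg)²)(nΣh² − (Σh)²)]
Numerator: 7×5037 − 186×183 = 1221
Denominator: √[(36386 − 34596)(35847 − 33489)] = √[1790 × 2358] = 2054.4634
r = 1221 / 2054.4634 ≈ 0.594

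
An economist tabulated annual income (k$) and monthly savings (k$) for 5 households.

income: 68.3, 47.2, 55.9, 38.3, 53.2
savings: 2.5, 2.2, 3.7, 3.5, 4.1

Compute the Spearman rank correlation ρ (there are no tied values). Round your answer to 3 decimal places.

0.100

Rank income: 5, 2, 4, 1, 3
Rank savings: 2, 1, 4, 3, 5
d = rank(income) − rank(savings): 3, 1, 0, -2, -2; Σd² = 18
ρ = 1 − 6Σd² / [n(n²−1)] = 1 − 6×18 / (5×24) = 1 − 108/120 ≈ 0.100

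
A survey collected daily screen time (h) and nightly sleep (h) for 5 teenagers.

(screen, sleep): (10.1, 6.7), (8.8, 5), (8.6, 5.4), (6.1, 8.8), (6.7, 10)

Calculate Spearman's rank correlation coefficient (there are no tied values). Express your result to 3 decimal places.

-0.600

Rank screen: 5, 4, 3, 1, 2
Rank sleep: 3, 1, 2, 4, 5
d = rank(screen) − rank(sleep): 2, 3, 1, -3, -3; Σd² = 32
ρ = 1 − 6Σd² / [n(n²−1)] = 1 − 6×32 / (5×24) = 1 − 192/120 ≈ -0.600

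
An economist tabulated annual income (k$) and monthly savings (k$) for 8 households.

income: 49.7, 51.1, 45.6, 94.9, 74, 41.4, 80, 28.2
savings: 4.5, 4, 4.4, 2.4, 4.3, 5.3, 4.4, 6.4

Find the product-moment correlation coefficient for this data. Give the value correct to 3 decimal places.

n = 8, Σx = 464.9, Σy = 35.7, Σx² = 30551.87, Σy² = 168.27, Σxy = 1926.55
nΣxy − ΣxΣy = 15412.4 − 16596.93 = -1184.53
nΣx² − (Σx)² = 244414.96 − 216132.01 = 28282.95; nΣy² − (Σy)² = 1346.16 − 1274.49 = 71.67
r = -1184.53 / √(28282.95 × 71.67) = -1184.53 / 1423.7412 ≈ -0.832

-0.832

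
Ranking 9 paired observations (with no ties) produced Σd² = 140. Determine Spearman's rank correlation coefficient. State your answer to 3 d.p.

-0.167

ρ = 1 − 6Σd² / [n(n²−1)] = 1 − 6×140 / (9×80)
  = 1 − 840/720 = 1 − 1.1667 ≈ -0.167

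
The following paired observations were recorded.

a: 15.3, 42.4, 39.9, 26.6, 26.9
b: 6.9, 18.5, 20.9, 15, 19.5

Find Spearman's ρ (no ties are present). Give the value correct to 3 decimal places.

Rank a: 1, 5, 4, 2, 3
Rank b: 1, 3, 5, 2, 4
d = rank(a) − rank(b): 0, 2, -1, 0, -1; Σd² = 6
ρ = 1 − 6Σd² / [n(n²−1)] = 1 − 6×6 / (5×24) = 1 − 36/120 ≈ 0.700

0.700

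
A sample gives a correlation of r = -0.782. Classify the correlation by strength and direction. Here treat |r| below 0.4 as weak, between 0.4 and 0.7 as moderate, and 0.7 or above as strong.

r = -0.782 < 0 so the relationship is negative.
|r| = 0.782, which falls in the strong range.

strong negative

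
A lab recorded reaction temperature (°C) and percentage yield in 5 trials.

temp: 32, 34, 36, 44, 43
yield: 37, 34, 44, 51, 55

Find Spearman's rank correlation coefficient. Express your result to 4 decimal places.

Rank temp: 1, 2, 3, 5, 4
Rank yield: 2, 1, 3, 4, 5
d = rank(temp) − rank(yield): -1, 1, 0, 1, -1; Σd² = 4
ρ = 1 − 6Σd² / [n(n²−1)] = 1 − 6×4 / (5×24) = 1 − 24/120 ≈ 0.8000

0.8000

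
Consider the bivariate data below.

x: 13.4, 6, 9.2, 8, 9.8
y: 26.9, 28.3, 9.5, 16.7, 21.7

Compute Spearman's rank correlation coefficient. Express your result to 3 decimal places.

Rank x: 5, 1, 3, 2, 4
Rank y: 4, 5, 1, 2, 3
d = rank(x) − rank(y): 1, -4, 2, 0, 1; Σd² = 22
ρ = 1 − 6Σd² / [n(n²−1)] = 1 − 6×22 / (5×24) = 1 − 132/120 ≈ -0.100

-0.100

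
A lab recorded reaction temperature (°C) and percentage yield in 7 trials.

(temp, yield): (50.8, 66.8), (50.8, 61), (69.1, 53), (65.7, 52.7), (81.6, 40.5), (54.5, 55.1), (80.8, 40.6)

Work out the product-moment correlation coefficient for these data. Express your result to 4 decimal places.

n = 7, Σx = 453.3, Σy = 369.7, Σx² = 30410.03, Σy² = 20094.15, Σxy = 23205.16
nΣxy − ΣxΣy = 162436.12 − 167585.01 = -5148.89
nΣx² − (Σx)² = 212870.21 − 205480.89 = 7389.32; nΣy² − (Σy)² = 140659.05 − 136678.09 = 3980.96
r = -5148.89 / √(7389.32 × 3980.96) = -5148.89 / 5423.7061 ≈ -0.9493

-0.9493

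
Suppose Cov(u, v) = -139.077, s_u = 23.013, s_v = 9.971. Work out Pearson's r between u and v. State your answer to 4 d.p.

r = Cov(u,v) / (s_u · s_v) = -139.077 / (23.013 × 9.971)
  = -139.077 / 229.4626 ≈ -0.6061

-0.6061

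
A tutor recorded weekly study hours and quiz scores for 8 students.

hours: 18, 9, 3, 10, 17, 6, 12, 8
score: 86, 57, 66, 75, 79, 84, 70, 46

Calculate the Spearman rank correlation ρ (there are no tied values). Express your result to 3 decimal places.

0.500

Rank hours: 8, 4, 1, 5, 7, 2, 6, 3
Rank score: 8, 2, 3, 5, 6, 7, 4, 1
d = rank(hours) − rank(score): 0, 2, -2, 0, 1, -5, 2, 2; Σd² = 42
ρ = 1 − 6Σd² / [n(n²−1)] = 1 − 6×42 / (8×63) = 1 − 252/504 ≈ 0.500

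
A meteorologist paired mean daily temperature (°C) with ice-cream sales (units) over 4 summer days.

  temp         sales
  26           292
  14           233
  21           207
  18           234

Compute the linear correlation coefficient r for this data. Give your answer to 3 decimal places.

0.614

n = 4, Σx = 79, Σy = 966, Σx² = 1637, Σy² = 237158, Σxy = 19413
nΣxy − ΣxΣy = 77652 − 76314 = 1338
nΣx² − (Σx)² = 6548 − 6241 = 307; nΣy² − (Σy)² = 948632 − 933156 = 15476
r = 1338 / √(307 × 15476) = 1338 / 2179.7092 ≈ 0.614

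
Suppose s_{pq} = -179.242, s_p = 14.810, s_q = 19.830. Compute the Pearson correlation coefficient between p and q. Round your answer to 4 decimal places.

-0.6103

r = Cov(p,q) / (s_p · s_q) = -179.242 / (14.810 × 19.830)
  = -179.242 / 293.6823 ≈ -0.6103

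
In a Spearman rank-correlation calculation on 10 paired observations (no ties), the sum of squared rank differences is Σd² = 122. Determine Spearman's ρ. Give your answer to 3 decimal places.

0.261

ρ = 1 − 6Σd² / [n(n²−1)] = 1 − 6×122 / (10×99)
  = 1 − 732/990 = 1 − 0.7394 ≈ 0.261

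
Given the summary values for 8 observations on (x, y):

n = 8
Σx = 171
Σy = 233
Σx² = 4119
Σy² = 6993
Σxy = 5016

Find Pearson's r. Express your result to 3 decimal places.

0.115

r = (nΣxy − ΣxΣy) / √[(nΣx² − (Σx)²)(nΣy² − (Σy)²)]
Numerator: 8×5016 − 171×233 = 285
Denominator: √[(32952 − 29241)(55944 − 54289)] = √[3711 × 1655] = 2478.2464
r = 285 / 2478.2464 ≈ 0.115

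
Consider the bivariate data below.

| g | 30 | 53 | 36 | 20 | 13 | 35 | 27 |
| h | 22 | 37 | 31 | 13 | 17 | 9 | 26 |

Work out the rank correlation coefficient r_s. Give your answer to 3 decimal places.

0.571

Rank g: 4, 7, 6, 2, 1, 5, 3
Rank h: 4, 7, 6, 2, 3, 1, 5
d = rank(g) − rank(h): 0, 0, 0, 0, -2, 4, -2; Σd² = 24
ρ = 1 − 6Σd² / [n(n²−1)] = 1 − 6×24 / (7×48) = 1 − 144/336 ≈ 0.571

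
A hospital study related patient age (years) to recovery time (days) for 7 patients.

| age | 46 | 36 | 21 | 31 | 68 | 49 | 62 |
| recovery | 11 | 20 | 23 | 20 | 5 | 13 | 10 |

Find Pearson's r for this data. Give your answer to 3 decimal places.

-0.963

n = 7, Σx = 313, Σy = 102, Σx² = 15683, Σy² = 1744, Σxy = 3926
nΣxy − ΣxΣy = 27482 − 31926 = -4444
nΣx² − (Σx)² = 109781 − 97969 = 11812; nΣy² − (Σy)² = 12208 − 10404 = 1804
r = -4444 / √(11812 × 1804) = -4444 / 4616.1508 ≈ -0.963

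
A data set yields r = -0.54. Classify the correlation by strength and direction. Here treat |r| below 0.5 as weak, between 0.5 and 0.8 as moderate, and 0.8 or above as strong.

r = -0.54 < 0 so the relationship is negative.
|r| = 0.54, which falls in the moderate range.

moderate negative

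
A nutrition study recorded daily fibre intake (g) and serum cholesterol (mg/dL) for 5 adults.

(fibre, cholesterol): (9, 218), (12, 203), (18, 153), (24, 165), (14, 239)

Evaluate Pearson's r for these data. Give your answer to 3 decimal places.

-0.720

n = 5, Σx = 77, Σy = 978, Σx² = 1321, Σy² = 196488, Σxy = 14458
nΣxy − ΣxΣy = 72290 − 75306 = -3016
nΣx² − (Σx)² = 6605 − 5929 = 676; nΣy² − (Σy)² = 982440 − 956484 = 25956
r = -3016 / √(676 × 25956) = -3016 / 4188.8251 ≈ -0.720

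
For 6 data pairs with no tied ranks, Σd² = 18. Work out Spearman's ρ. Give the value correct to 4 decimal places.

ρ = 1 − 6Σd² / [n(n²−1)] = 1 − 6×18 / (6×35)
  = 1 − 108/210 = 1 − 0.51429 ≈ 0.4857

0.4857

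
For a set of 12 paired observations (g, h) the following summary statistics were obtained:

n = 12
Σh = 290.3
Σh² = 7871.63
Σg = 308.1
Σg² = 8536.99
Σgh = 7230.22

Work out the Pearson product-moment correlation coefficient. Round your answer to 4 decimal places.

r = (nΣgh − ΣgΣh) / √[(nΣg² − (Σg)²)(nΣh² − (Σh)²)]
Numerator: 12×7230.22 − 308.1×290.3 = -2678.79
Denominator: √[(102443.88 − 94925.61)(94459.56 − 84274.09)] = √[7518.27 × 10185.47] = 8750.8350
r = -2678.79 / 8750.8350 ≈ -0.3061

-0.3061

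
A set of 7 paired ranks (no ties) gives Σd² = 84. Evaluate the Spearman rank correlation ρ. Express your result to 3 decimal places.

-0.500

ρ = 1 − 6Σd² / [n(n²−1)] = 1 − 6×84 / (7×48)
  = 1 − 504/336 = 1 − 1.5000 ≈ -0.500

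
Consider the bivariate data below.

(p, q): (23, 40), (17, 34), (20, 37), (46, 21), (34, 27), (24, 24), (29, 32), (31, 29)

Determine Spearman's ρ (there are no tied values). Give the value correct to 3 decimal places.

Rank p: 3, 1, 2, 8, 7, 4, 5, 6
Rank q: 8, 6, 7, 1, 3, 2, 5, 4
d = rank(p) − rank(q): -5, -5, -5, 7, 4, 2, 0, 2; Σd² = 148
ρ = 1 − 6Σd² / [n(n²−1)] = 1 − 6×148 / (8×63) = 1 − 888/504 ≈ -0.762

-0.762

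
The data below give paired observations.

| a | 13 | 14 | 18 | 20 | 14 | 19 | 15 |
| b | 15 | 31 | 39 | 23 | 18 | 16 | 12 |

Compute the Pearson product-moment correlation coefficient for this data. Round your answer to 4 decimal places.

0.2504

n = 7, Σa = 113, Σb = 154, Σa² = 1871, Σb² = 3960, Σab = 2527
nΣab − ΣaΣb = 17689 − 17402 = 287
nΣa² − (Σa)² = 13097 − 12769 = 328; nΣb² − (Σb)² = 27720 − 23716 = 4004
r = 287 / √(328 × 4004) = 287 / 1145.9983 ≈ 0.2504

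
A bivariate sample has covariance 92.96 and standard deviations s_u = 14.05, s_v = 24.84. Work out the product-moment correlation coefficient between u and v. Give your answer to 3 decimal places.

0.266

r = Cov(u,v) / (s_u · s_v) = 92.96 / (14.05 × 24.84)
  = 92.96 / 349.0020 ≈ 0.266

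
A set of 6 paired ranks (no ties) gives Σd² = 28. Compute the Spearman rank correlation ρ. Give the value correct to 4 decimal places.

0.2000

ρ = 1 − 6Σd² / [n(n²−1)] = 1 − 6×28 / (6×35)
  = 1 − 168/210 = 1 − 0.80000 ≈ 0.2000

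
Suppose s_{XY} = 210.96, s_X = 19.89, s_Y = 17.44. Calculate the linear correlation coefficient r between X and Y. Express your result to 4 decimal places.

r = Cov(X,Y) / (s_X · s_Y) = 210.96 / (19.89 × 17.44)
  = 210.96 / 346.8816 ≈ 0.6082

0.6082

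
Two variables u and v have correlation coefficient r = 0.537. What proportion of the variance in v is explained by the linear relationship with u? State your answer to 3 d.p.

0.288

r² = (0.537)² = 0.288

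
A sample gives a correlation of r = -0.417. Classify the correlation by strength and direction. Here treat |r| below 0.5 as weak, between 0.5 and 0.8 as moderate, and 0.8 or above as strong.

weak negative

r = -0.417 < 0 so the relationship is negative.
|r| = 0.417, which falls in the weak range.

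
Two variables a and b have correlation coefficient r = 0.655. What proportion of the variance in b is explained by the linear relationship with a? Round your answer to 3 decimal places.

0.429

r² = (0.655)² = 0.429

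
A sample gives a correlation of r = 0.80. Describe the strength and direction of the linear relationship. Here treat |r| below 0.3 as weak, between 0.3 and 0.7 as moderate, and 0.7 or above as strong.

strong positive

r = 0.80 > 0 so the relationship is positive.
|r| = 0.80, which falls in the strong range.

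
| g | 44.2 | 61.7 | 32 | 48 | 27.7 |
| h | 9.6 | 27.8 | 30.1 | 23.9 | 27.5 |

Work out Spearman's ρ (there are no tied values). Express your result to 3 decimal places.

-0.100

Rank g: 3, 5, 2, 4, 1
Rank h: 1, 4, 5, 2, 3
d = rank(g) − rank(h): 2, 1, -3, 2, -2; Σd² = 22
ρ = 1 − 6Σd² / [n(n²−1)] = 1 − 6×22 / (5×24) = 1 − 132/120 ≈ -0.100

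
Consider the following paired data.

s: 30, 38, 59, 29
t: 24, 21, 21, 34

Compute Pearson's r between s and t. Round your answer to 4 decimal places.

n = 4, Σs = 156, Σt = 100, Σs² = 6666, Σt² = 2614, Σst = 3743
nΣst − ΣsΣt = 14972 − 15600 = -628
nΣs² − (Σs)² = 26664 − 24336 = 2328; nΣt² − (Σt)² = 10456 − 10000 = 456
r = -628 / √(2328 × 456) = -628 / 1030.3242 ≈ -0.6095

-0.6095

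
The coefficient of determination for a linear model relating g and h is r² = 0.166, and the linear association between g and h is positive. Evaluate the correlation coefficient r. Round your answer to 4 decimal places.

|r| = √0.166 = 0.4074
The association is positive, so r = 0.4074.

0.4074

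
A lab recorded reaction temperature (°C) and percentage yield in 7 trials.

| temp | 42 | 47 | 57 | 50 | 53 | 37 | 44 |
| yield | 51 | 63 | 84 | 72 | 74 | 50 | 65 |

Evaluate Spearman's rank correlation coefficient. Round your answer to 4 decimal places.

Rank temp: 2, 4, 7, 5, 6, 1, 3
Rank yield: 2, 3, 7, 5, 6, 1, 4
d = rank(temp) − rank(yield): 0, 1, 0, 0, 0, 0, -1; Σd² = 2
ρ = 1 − 6Σd² / [n(n²−1)] = 1 − 6×2 / (7×48) = 1 − 12/336 ≈ 0.9643

0.9643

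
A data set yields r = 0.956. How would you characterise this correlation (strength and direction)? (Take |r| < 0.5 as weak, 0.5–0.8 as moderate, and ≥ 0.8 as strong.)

r = 0.956 > 0 so the relationship is positive.
|r| = 0.956, which falls in the strong range.

strong positive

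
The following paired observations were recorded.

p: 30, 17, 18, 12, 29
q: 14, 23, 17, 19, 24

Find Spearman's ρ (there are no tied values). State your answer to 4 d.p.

Rank p: 5, 2, 3, 1, 4
Rank q: 1, 4, 2, 3, 5
d = rank(p) − rank(q): 4, -2, 1, -2, -1; Σd² = 26
ρ = 1 − 6Σd² / [n(n²−1)] = 1 − 6×26 / (5×24) = 1 − 156/120 ≈ -0.3000

-0.3000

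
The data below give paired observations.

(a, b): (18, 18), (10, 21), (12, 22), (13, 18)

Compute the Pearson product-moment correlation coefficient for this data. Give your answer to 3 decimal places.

n = 4, Σa = 53, Σb = 79, Σa² = 737, Σb² = 1573, Σab = 1032
nΣab − ΣaΣb = 4128 − 4187 = -59
nΣa² − (Σa)² = 2948 − 2809 = 139; nΣb² − (Σb)² = 6292 − 6241 = 51
r = -59 / √(139 × 51) = -59 / 84.1962 ≈ -0.701

-0.701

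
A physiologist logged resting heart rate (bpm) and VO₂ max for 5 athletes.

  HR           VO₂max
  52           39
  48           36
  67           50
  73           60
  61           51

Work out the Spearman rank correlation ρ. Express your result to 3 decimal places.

Rank HR: 2, 1, 4, 5, 3
Rank VO₂max: 2, 1, 3, 5, 4
d = rank(HR) − rank(VO₂max): 0, 0, 1, 0, -1; Σd² = 2
ρ = 1 − 6Σd² / [n(n²−1)] = 1 − 6×2 / (5×24) = 1 − 12/120 ≈ 0.900

0.900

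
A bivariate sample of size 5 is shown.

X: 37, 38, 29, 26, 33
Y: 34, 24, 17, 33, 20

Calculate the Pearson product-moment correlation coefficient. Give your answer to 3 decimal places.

0.052

n = 5, ΣX = 163, ΣY = 128, ΣX² = 5419, ΣY² = 3510, ΣXY = 4181
nΣXY − ΣXΣY = 20905 − 20864 = 41
nΣX² − (ΣX)² = 27095 − 26569 = 526; nΣY² − (ΣY)² = 17550 − 16384 = 1166
r = 41 / √(526 × 1166) = 41 / 783.1449 ≈ 0.052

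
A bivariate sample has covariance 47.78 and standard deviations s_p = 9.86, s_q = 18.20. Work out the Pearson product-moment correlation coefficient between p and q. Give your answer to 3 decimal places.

0.266

r = Cov(p,q) / (s_p · s_q) = 47.78 / (9.86 × 18.20)
  = 47.78 / 179.4520 ≈ 0.266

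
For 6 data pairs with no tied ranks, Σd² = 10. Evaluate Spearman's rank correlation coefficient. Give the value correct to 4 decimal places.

ρ = 1 − 6Σd² / [n(n²−1)] = 1 − 6×10 / (6×35)
  = 1 − 60/210 = 1 − 0.28571 ≈ 0.7143

0.7143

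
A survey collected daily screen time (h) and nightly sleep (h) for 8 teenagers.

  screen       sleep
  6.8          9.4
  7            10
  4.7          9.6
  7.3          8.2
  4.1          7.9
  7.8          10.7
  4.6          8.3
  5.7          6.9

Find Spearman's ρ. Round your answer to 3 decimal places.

0.524

Rank screen: 5, 6, 3, 7, 1, 8, 2, 4
Rank sleep: 5, 7, 6, 3, 2, 8, 4, 1
d = rank(screen) − rank(sleep): 0, -1, -3, 4, -1, 0, -2, 3; Σd² = 40
ρ = 1 − 6Σd² / [n(n²−1)] = 1 − 6×40 / (8×63) = 1 − 240/504 ≈ 0.524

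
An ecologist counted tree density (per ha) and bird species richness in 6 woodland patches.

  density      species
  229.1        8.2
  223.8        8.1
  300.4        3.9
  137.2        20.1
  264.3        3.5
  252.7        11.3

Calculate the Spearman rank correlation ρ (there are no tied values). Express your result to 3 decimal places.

Rank density: 3, 2, 6, 1, 5, 4
Rank species: 4, 3, 2, 6, 1, 5
d = rank(density) − rank(species): -1, -1, 4, -5, 4, -1; Σd² = 60
ρ = 1 − 6Σd² / [n(n²−1)] = 1 − 6×60 / (6×35) = 1 − 360/210 ≈ -0.714

-0.714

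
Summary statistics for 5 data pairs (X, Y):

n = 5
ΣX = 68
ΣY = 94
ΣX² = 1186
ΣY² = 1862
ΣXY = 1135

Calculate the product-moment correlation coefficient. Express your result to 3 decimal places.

-0.911

r = (nΣXY − ΣXΣY) / √[(nΣX² − (ΣX)²)(nΣY² − (ΣY)²)]
Numerator: 5×1135 − 68×94 = -717
Denominator: √[(5930 − 4624)(9310 − 8836)] = √[1306 × 474] = 786.7935
r = -717 / 786.7935 ≈ -0.911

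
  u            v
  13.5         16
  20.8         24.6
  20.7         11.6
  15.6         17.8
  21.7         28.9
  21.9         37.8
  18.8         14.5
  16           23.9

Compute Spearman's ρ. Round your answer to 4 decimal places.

Rank u: 1, 6, 5, 2, 7, 8, 4, 3
Rank v: 3, 6, 1, 4, 7, 8, 2, 5
d = rank(u) − rank(v): -2, 0, 4, -2, 0, 0, 2, -2; Σd² = 32
ρ = 1 − 6Σd² / [n(n²−1)] = 1 − 6×32 / (8×63) = 1 − 192/504 ≈ 0.6190

0.6190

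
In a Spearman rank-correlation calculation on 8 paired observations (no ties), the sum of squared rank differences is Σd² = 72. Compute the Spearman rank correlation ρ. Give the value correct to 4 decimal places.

ρ = 1 − 6Σd² / [n(n²−1)] = 1 − 6×72 / (8×63)
  = 1 − 432/504 = 1 − 0.85714 ≈ 0.1429

0.1429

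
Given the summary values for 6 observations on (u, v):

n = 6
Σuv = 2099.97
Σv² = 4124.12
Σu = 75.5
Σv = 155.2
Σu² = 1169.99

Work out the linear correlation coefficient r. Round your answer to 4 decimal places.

r = (nΣuv − ΣuΣv) / √[(nΣu² − (Σu)²)(nΣv² − (Σv)²)]
Numerator: 6×2099.97 − 75.5×155.2 = 882.22
Denominator: √[(7019.94 − 5700.25)(24744.72 − 24087.04)] = √[1319.69 × 657.68] = 931.6296
r = 882.22 / 931.6296 ≈ 0.9470

0.9470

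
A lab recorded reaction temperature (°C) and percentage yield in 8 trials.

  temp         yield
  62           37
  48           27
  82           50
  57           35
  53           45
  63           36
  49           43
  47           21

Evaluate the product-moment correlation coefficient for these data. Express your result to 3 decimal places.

n = 8, Σx = 461, Σy = 294, Σx² = 27509, Σy² = 11434, Σxy = 17432
nΣxy − ΣxΣy = 139456 − 135534 = 3922
nΣx² − (Σx)² = 220072 − 212521 = 7551; nΣy² − (Σy)² = 91472 − 86436 = 5036
r = 3922 / √(7551 × 5036) = 3922 / 6166.5903 ≈ 0.636

0.636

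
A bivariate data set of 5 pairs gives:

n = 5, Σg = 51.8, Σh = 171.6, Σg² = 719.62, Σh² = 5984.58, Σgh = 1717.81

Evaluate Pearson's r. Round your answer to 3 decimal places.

r = (nΣgh − ΣgΣh) / √[(nΣg² − (Σg)²)(nΣh² − (Σh)²)]
Numerator: 5×1717.81 − 51.8×171.6 = -299.83
Denominator: √[(3598.1 − 2683.24)(29922.9 − 29446.56)] = √[914.86 × 476.34] = 660.1397
r = -299.83 / 660.1397 ≈ -0.454

-0.454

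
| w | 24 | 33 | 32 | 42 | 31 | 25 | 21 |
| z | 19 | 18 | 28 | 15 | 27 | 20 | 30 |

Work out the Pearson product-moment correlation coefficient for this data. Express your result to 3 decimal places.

-0.497

n = 7, Σw = 208, Σz = 157, Σw² = 6480, Σz² = 3723, Σwz = 4543
nΣwz − ΣwΣz = 31801 − 32656 = -855
nΣw² − (Σw)² = 45360 − 43264 = 2096; nΣz² − (Σz)² = 26061 − 24649 = 1412
r = -855 / √(2096 × 1412) = -855 / 1720.3349 ≈ -0.497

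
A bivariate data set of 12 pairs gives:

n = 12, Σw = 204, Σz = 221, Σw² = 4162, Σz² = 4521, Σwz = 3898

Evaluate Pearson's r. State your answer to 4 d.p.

0.2521

r = (nΣwz − ΣwΣz) / √[(nΣw² − (Σw)²)(nΣz² − (Σz)²)]
Numerator: 12×3898 − 204×221 = 1692
Denominator: √[(49944 − 41616)(54252 − 48841)] = √[8328 × 5411] = 6712.8837
r = 1692 / 6712.8837 ≈ 0.2521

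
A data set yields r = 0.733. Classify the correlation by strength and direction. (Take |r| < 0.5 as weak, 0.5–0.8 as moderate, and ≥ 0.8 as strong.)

r = 0.733 > 0 so the relationship is positive.
|r| = 0.733, which falls in the moderate range.

moderate positive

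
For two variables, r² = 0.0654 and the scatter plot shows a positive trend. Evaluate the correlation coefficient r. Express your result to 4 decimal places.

|r| = √0.0654 = 0.2557
The association is positive, so r = 0.2557.

0.2557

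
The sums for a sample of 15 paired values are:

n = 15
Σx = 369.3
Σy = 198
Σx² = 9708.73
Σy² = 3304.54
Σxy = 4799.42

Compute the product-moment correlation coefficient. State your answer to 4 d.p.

r = (nΣxy − ΣxΣy) / √[(nΣx² − (Σx)²)(nΣy² − (Σy)²)]
Numerator: 15×4799.42 − 369.3×198 = -1130.1
Denominator: √[(145630.95 − 136382.49)(49568.1 − 39204)] = √[9248.46 × 10364.1] = 9790.4016
r = -1130.1 / 9790.4016 ≈ -0.1154

-0.1154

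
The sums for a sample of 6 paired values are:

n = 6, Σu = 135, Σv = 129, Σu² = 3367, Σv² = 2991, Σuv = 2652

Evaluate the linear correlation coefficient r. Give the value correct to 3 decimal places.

-0.936

r = (nΣuv − ΣuΣv) / √[(nΣu² − (Σu)²)(nΣv² − (Σv)²)]
Numerator: 6×2652 − 135×129 = -1503
Denominator: √[(20202 − 18225)(17946 − 16641)] = √[1977 × 1305] = 1606.2332
r = -1503 / 1606.2332 ≈ -0.936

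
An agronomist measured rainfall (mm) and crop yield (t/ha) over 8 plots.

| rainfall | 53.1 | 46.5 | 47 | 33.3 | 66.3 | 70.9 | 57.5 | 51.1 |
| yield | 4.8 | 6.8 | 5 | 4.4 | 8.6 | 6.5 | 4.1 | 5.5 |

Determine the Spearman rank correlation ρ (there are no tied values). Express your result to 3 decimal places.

0.262

Rank rainfall: 5, 2, 3, 1, 7, 8, 6, 4
Rank yield: 3, 7, 4, 2, 8, 6, 1, 5
d = rank(rainfall) − rank(yield): 2, -5, -1, -1, -1, 2, 5, -1; Σd² = 62
ρ = 1 − 6Σd² / [n(n²−1)] = 1 − 6×62 / (8×63) = 1 − 372/504 ≈ 0.262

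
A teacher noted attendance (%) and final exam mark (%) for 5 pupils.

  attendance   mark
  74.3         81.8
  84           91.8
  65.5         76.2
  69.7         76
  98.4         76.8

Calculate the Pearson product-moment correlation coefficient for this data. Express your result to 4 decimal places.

n = 5, Σx = 391.9, Σy = 402.6, Σx² = 31407.39, Σy² = 32599.16, Σxy = 31634.36
nΣxy − ΣxΣy = 158171.8 − 157778.94 = 392.86
nΣx² − (Σx)² = 157036.95 − 153585.61 = 3451.34; nΣy² − (Σy)² = 162995.8 − 162086.76 = 909.04
r = 392.86 / √(3451.34 × 909.04) = 392.86 / 1771.2725 ≈ 0.2218

0.2218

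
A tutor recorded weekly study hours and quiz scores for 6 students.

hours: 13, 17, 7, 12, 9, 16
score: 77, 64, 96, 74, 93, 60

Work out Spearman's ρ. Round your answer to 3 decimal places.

Rank hours: 4, 6, 1, 3, 2, 5
Rank score: 4, 2, 6, 3, 5, 1
d = rank(hours) − rank(score): 0, 4, -5, 0, -3, 4; Σd² = 66
ρ = 1 − 6Σd² / [n(n²−1)] = 1 − 6×66 / (6×35) = 1 − 396/210 ≈ -0.886

-0.886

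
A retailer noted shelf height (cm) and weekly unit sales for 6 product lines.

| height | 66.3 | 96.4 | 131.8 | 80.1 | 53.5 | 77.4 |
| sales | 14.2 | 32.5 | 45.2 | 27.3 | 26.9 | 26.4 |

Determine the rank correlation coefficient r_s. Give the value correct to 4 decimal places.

0.8286

Rank height: 2, 5, 6, 4, 1, 3
Rank sales: 1, 5, 6, 4, 3, 2
d = rank(height) − rank(sales): 1, 0, 0, 0, -2, 1; Σd² = 6
ρ = 1 − 6Σd² / [n(n²−1)] = 1 − 6×6 / (6×35) = 1 − 36/210 ≈ 0.8286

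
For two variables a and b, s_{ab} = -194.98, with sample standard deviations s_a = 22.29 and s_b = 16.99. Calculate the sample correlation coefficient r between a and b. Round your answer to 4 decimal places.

-0.5149

r = Cov(a,b) / (s_a · s_b) = -194.98 / (22.29 × 16.99)
  = -194.98 / 378.7071 ≈ -0.5149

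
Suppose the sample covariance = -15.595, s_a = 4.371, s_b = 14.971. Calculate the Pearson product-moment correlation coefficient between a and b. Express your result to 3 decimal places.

r = Cov(a,b) / (s_a · s_b) = -15.595 / (4.371 × 14.971)
  = -15.595 / 65.4382 ≈ -0.238

-0.238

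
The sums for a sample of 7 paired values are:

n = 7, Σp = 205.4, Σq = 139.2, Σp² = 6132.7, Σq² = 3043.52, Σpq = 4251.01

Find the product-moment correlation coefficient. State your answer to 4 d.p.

r = (nΣpq − ΣpΣq) / √[(nΣp² − (Σp)²)(nΣq² − (Σq)²)]
Numerator: 7×4251.01 − 205.4×139.2 = 1165.39
Denominator: √[(42928.9 − 42189.16)(21304.64 − 19376.64)] = √[739.74 × 1928] = 1194.2440
r = 1165.39 / 1194.2440 ≈ 0.9758

0.9758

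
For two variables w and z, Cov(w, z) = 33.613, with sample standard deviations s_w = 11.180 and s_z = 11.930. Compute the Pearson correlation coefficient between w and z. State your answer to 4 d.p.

0.2520

r = Cov(w,z) / (s_w · s_z) = 33.613 / (11.180 × 11.930)
  = 33.613 / 133.3774 ≈ 0.2520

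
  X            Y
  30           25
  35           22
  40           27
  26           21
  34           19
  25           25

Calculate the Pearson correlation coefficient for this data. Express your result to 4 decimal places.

0.1781

n = 6, ΣX = 190, ΣY = 139, ΣX² = 6182, ΣY² = 3265, ΣXY = 4417
nΣXY − ΣXΣY = 26502 − 26410 = 92
nΣX² − (ΣX)² = 37092 − 36100 = 992; nΣY² − (ΣY)² = 19590 − 19321 = 269
r = 92 / √(992 × 269) = 92 / 516.5733 ≈ 0.1781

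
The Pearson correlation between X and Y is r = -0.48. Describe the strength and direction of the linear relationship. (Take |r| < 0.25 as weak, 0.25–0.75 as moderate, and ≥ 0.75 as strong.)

moderate negative

r = -0.48 < 0 so the relationship is negative.
|r| = 0.48, which falls in the moderate range.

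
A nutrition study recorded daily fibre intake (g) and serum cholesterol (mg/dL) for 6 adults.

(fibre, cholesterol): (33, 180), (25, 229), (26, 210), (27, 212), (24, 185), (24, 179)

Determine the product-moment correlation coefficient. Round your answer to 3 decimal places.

n = 6, Σx = 159, Σy = 1195, Σx² = 4271, Σy² = 240151, Σxy = 31585
nΣxy − ΣxΣy = 189510 − 190005 = -495
nΣx² − (Σx)² = 25626 − 25281 = 345; nΣy² − (Σy)² = 1440906 − 1428025 = 12881
r = -495 / √(345 × 12881) = -495 / 2108.0666 ≈ -0.235

-0.235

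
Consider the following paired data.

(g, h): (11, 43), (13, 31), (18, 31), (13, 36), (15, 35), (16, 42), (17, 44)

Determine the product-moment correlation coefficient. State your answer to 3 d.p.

n = 7, Σg = 103, Σh = 262, Σg² = 1553, Σh² = 9992, Σgh = 3847
nΣgh − ΣgΣh = 26929 − 26986 = -57
nΣg² − (Σg)² = 10871 − 10609 = 262; nΣh² − (Σh)² = 69944 − 68644 = 1300
r = -57 / √(262 × 1300) = -57 / 583.6095 ≈ -0.098

-0.098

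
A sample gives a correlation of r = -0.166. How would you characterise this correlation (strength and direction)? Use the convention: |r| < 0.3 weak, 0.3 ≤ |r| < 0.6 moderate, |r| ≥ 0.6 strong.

r = -0.166 < 0 so the relationship is negative.
|r| = 0.166, which falls in the weak range.

weak negative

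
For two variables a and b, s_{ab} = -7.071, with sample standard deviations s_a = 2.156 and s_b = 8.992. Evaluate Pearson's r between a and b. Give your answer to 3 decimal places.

r = Cov(a,b) / (s_a · s_b) = -7.071 / (2.156 × 8.992)
  = -7.071 / 19.3868 ≈ -0.365

-0.365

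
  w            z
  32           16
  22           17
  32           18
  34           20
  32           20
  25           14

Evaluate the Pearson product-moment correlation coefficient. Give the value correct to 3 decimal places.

0.612

n = 6, Σw = 177, Σz = 105, Σw² = 5337, Σz² = 1865, Σwz = 3132
nΣwz − ΣwΣz = 18792 − 18585 = 207
nΣw² − (Σw)² = 32022 − 31329 = 693; nΣz² − (Σz)² = 11190 − 11025 = 165
r = 207 / √(693 × 165) = 207 / 338.1494 ≈ 0.612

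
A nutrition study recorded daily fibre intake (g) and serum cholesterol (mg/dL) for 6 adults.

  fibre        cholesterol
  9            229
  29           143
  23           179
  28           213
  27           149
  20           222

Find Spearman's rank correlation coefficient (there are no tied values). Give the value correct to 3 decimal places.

-0.829

Rank fibre: 1, 6, 3, 5, 4, 2
Rank cholesterol: 6, 1, 3, 4, 2, 5
d = rank(fibre) − rank(cholesterol): -5, 5, 0, 1, 2, -3; Σd² = 64
ρ = 1 − 6Σd² / [n(n²−1)] = 1 − 6×64 / (6×35) = 1 − 384/210 ≈ -0.829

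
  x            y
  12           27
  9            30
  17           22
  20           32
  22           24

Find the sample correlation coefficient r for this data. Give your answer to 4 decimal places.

-0.2679

n = 5, Σx = 80, Σy = 135, Σx² = 1398, Σy² = 3713, Σxy = 2136
nΣxy − ΣxΣy = 10680 − 10800 = -120
nΣx² − (Σx)² = 6990 − 6400 = 590; nΣy² − (Σy)² = 18565 − 18225 = 340
r = -120 / √(590 × 340) = -120 / 447.8839 ≈ -0.2679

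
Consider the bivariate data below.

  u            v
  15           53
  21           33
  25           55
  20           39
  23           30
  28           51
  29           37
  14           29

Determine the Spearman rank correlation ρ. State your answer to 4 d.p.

Rank u: 2, 4, 6, 3, 5, 7, 8, 1
Rank v: 7, 3, 8, 5, 2, 6, 4, 1
d = rank(u) − rank(v): -5, 1, -2, -2, 3, 1, 4, 0; Σd² = 60
ρ = 1 − 6Σd² / [n(n²−1)] = 1 − 6×60 / (8×63) = 1 − 360/504 ≈ 0.2857

0.2857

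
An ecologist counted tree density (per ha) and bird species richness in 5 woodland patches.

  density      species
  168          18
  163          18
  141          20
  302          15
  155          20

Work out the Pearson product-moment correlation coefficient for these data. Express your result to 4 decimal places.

n = 5, Σx = 929, Σy = 91, Σx² = 189903, Σy² = 1673, Σxy = 16408
nΣxy − ΣxΣy = 82040 − 84539 = -2499
nΣx² − (Σx)² = 949515 − 863041 = 86474; nΣy² − (Σy)² = 8365 − 8281 = 84
r = -2499 / √(86474 × 84) = -2499 / 2695.1467 ≈ -0.9272

-0.9272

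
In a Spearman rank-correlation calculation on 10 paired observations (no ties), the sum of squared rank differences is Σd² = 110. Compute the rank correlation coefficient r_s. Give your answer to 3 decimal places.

0.333

ρ = 1 − 6Σd² / [n(n²−1)] = 1 − 6×110 / (10×99)
  = 1 − 660/990 = 1 − 0.6667 ≈ 0.333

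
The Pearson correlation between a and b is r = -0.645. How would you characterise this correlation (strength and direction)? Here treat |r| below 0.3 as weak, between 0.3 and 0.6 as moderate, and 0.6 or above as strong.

r = -0.645 < 0 so the relationship is negative.
|r| = 0.645, which falls in the strong range.

strong negative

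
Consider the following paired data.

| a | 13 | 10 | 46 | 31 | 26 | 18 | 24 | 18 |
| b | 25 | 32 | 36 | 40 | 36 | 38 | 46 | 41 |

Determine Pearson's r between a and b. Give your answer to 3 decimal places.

n = 8, Σa = 186, Σb = 294, Σa² = 5246, Σb² = 11082, Σab = 7003
nΣab − ΣaΣb = 56024 − 54684 = 1340
nΣa² − (Σa)² = 41968 − 34596 = 7372; nΣb² − (Σb)² = 88656 − 86436 = 2220
r = 1340 / √(7372 × 2220) = 1340 / 4045.4715 ≈ 0.331

0.331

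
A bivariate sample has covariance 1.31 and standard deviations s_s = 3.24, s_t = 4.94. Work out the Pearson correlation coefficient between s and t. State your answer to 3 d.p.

r = Cov(s,t) / (s_s · s_t) = 1.31 / (3.24 × 4.94)
  = 1.31 / 16.0056 ≈ 0.082

0.082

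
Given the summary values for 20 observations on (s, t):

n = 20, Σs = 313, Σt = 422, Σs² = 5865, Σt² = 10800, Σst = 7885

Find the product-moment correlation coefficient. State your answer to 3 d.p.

0.946

r = (nΣst − ΣsΣt) / √[(nΣs² − (Σs)²)(nΣt² − (Σt)²)]
Numerator: 20×7885 − 313×422 = 25614
Denominator: √[(117300 − 97969)(216000 − 178084)] = √[19331 × 37916] = 27073.1268
r = 25614 / 27073.1268 ≈ 0.946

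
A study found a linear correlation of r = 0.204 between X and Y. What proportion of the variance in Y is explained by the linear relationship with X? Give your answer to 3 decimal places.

0.042

r² = (0.204)² = 0.042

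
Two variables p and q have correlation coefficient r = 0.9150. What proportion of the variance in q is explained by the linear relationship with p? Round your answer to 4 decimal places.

0.8372

r² = (0.9150)² = 0.8372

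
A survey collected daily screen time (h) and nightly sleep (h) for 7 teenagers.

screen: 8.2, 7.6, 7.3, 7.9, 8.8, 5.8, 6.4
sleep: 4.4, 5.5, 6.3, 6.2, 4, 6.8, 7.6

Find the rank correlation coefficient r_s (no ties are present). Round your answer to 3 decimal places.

Rank screen: 6, 4, 3, 5, 7, 1, 2
Rank sleep: 2, 3, 5, 4, 1, 6, 7
d = rank(screen) − rank(sleep): 4, 1, -2, 1, 6, -5, -5; Σd² = 108
ρ = 1 − 6Σd² / [n(n²−1)] = 1 − 6×108 / (7×48) = 1 − 648/336 ≈ -0.929

-0.929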